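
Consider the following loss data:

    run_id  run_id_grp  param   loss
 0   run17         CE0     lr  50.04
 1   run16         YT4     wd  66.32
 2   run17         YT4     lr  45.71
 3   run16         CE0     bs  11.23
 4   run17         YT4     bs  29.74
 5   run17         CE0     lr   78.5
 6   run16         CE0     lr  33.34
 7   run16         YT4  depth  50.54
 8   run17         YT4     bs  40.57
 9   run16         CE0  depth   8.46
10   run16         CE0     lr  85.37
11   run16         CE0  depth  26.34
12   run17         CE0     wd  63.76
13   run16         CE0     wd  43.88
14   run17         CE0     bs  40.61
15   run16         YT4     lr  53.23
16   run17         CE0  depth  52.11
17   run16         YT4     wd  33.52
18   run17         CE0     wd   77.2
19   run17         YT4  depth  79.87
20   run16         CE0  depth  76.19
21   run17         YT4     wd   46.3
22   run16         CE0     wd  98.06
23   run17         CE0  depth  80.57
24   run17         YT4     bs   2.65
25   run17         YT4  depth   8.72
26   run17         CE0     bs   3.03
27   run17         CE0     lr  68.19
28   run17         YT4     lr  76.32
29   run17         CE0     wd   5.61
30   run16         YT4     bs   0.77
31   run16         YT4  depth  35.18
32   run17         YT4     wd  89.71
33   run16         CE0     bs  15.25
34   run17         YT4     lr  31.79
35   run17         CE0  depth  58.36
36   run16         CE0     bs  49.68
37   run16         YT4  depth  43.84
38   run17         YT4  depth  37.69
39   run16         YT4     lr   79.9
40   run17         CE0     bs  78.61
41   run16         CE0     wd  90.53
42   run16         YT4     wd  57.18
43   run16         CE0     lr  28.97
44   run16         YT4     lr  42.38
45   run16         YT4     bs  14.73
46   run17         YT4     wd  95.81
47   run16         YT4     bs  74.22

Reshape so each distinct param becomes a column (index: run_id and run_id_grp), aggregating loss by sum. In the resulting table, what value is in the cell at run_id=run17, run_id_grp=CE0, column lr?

Rows with run_id=run17, run_id_grp=CE0 and param=lr: loss values are 50.04, 78.5, 68.19.
50.04 + 78.5 + 68.19 = 196.73.

196.73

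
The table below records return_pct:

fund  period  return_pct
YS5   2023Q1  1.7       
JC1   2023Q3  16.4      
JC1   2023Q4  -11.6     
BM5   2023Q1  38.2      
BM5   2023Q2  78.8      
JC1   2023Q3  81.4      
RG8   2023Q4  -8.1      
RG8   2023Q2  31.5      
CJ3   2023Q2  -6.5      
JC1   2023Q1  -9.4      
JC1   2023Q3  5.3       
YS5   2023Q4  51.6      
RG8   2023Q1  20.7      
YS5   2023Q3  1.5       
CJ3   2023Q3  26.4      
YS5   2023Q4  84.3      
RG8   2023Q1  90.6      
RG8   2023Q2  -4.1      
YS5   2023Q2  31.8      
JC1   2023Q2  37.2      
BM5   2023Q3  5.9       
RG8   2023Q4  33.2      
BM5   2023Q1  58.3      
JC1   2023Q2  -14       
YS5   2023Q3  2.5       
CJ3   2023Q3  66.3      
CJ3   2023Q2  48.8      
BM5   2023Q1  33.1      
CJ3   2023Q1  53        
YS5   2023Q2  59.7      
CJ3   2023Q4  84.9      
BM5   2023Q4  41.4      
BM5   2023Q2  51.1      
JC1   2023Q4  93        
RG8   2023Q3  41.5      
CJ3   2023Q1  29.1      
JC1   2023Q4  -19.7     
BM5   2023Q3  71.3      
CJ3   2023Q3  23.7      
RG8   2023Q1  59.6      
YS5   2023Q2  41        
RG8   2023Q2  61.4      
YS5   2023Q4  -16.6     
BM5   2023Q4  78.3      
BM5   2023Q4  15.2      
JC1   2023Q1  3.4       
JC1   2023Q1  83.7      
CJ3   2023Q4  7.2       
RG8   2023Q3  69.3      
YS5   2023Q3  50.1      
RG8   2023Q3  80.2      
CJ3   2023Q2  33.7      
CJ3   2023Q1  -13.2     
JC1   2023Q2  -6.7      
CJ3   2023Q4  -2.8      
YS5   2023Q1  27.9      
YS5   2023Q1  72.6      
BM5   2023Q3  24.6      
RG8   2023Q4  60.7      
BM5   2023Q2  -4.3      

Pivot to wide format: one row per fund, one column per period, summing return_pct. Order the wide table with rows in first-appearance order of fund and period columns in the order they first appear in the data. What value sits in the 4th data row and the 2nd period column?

191

With rows in first-appearance order of fund, row 4 is fund=RG8. period columns in first-appearance order: 2023Q1, 2023Q3, 2023Q4, 2023Q2; column 2 is 2023Q3.
Long rows with fund=RG8, period=2023Q3: 41.5 + 69.3 + 80.2 = 191.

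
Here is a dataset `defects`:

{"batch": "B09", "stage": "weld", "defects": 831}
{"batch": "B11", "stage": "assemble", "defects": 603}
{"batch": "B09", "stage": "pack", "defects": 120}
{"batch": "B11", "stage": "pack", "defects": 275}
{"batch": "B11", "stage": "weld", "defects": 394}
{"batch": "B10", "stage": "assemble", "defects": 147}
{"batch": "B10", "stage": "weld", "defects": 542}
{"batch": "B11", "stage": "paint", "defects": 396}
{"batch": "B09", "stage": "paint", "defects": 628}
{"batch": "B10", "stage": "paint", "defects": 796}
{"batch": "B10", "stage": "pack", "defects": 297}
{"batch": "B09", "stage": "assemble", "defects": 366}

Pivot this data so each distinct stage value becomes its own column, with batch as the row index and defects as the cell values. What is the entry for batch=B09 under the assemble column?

366

Wide layout: rows indexed by batch, columns are the 4 distinct stage values (weld, assemble, pack, paint).
Cell (batch=B09, stage=assemble) draws from the long row where batch=B09 and stage=assemble, which has defects=366.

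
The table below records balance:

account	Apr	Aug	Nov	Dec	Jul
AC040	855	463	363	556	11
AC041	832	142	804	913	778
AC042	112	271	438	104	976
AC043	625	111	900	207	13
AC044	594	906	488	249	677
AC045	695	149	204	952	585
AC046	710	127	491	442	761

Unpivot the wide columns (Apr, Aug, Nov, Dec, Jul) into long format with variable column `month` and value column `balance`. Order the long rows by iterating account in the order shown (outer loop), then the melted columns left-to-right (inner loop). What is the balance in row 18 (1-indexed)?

900

35 rows total (7 × 5). Row 18: index ⌊(18-1)/5⌋ = 3 into account → AC043; (18-1) mod 5 = 2 into the melted columns → Nov.
So row 18 is (AC043, Nov, 900); balance = 900.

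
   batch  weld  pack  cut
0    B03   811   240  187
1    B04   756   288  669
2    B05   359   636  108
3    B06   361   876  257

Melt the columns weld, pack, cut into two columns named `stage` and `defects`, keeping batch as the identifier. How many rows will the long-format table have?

12

4 batch values × 3 melted columns = 12 rows.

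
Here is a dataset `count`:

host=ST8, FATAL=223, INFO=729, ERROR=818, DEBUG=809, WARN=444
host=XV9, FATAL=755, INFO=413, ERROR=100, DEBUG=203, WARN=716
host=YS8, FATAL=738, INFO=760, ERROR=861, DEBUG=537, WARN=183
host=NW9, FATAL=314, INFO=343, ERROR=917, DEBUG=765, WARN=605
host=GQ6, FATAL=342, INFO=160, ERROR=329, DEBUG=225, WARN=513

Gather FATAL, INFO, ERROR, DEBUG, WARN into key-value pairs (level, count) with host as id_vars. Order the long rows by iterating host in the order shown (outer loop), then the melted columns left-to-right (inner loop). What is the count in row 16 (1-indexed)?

314

25 rows total (5 × 5). Row 16: index ⌊(16-1)/5⌋ = 3 into host → NW9; (16-1) mod 5 = 0 into the melted columns → FATAL.
So row 16 is (NW9, FATAL, 314); count = 314.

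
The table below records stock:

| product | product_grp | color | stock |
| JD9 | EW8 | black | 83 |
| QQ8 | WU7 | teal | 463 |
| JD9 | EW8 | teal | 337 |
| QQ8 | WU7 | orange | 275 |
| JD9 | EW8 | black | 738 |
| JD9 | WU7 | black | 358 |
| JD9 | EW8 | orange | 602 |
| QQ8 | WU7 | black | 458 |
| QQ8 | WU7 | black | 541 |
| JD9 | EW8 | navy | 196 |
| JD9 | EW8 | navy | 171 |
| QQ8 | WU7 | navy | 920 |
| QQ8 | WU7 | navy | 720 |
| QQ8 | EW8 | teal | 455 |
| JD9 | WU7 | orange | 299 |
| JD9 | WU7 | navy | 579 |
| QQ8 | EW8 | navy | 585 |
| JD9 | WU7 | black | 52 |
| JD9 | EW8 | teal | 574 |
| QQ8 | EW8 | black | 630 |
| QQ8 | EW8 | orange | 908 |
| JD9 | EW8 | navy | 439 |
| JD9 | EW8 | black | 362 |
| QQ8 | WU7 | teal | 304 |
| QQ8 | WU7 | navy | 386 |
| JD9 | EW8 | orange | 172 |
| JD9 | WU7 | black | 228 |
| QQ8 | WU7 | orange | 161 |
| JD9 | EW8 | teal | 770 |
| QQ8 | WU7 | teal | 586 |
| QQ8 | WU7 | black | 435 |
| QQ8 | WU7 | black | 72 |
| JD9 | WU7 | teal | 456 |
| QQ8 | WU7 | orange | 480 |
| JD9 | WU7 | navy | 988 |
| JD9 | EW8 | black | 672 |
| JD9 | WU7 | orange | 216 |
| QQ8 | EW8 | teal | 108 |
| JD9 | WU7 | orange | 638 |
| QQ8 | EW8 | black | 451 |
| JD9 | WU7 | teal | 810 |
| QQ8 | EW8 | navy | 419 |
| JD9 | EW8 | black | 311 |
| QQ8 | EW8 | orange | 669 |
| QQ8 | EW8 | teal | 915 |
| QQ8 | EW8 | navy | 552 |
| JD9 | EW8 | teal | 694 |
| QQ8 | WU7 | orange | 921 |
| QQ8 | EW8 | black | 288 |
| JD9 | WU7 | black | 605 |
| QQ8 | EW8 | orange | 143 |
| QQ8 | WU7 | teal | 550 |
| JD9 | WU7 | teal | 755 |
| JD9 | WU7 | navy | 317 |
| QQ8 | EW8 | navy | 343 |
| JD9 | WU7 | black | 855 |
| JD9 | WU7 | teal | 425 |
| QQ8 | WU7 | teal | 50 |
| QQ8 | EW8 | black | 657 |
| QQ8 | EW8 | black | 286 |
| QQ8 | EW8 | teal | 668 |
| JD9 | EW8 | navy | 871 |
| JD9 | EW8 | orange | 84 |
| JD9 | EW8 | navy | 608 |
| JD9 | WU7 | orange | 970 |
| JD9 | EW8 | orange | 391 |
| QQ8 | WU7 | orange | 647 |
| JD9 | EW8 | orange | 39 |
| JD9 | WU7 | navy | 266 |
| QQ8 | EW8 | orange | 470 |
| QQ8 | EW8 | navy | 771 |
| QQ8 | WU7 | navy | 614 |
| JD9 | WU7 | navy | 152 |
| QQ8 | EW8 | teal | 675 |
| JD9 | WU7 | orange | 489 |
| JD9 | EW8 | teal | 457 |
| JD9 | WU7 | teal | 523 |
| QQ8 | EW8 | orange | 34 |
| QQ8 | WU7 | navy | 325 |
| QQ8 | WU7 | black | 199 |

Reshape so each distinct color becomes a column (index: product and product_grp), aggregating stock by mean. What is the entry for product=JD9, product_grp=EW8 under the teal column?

566.40

Rows with product=JD9, product_grp=EW8 and color=teal: stock values are 337, 574, 770, 694, 457.
(337 + 574 + 770 + 694 + 457) / 5 = 566.40.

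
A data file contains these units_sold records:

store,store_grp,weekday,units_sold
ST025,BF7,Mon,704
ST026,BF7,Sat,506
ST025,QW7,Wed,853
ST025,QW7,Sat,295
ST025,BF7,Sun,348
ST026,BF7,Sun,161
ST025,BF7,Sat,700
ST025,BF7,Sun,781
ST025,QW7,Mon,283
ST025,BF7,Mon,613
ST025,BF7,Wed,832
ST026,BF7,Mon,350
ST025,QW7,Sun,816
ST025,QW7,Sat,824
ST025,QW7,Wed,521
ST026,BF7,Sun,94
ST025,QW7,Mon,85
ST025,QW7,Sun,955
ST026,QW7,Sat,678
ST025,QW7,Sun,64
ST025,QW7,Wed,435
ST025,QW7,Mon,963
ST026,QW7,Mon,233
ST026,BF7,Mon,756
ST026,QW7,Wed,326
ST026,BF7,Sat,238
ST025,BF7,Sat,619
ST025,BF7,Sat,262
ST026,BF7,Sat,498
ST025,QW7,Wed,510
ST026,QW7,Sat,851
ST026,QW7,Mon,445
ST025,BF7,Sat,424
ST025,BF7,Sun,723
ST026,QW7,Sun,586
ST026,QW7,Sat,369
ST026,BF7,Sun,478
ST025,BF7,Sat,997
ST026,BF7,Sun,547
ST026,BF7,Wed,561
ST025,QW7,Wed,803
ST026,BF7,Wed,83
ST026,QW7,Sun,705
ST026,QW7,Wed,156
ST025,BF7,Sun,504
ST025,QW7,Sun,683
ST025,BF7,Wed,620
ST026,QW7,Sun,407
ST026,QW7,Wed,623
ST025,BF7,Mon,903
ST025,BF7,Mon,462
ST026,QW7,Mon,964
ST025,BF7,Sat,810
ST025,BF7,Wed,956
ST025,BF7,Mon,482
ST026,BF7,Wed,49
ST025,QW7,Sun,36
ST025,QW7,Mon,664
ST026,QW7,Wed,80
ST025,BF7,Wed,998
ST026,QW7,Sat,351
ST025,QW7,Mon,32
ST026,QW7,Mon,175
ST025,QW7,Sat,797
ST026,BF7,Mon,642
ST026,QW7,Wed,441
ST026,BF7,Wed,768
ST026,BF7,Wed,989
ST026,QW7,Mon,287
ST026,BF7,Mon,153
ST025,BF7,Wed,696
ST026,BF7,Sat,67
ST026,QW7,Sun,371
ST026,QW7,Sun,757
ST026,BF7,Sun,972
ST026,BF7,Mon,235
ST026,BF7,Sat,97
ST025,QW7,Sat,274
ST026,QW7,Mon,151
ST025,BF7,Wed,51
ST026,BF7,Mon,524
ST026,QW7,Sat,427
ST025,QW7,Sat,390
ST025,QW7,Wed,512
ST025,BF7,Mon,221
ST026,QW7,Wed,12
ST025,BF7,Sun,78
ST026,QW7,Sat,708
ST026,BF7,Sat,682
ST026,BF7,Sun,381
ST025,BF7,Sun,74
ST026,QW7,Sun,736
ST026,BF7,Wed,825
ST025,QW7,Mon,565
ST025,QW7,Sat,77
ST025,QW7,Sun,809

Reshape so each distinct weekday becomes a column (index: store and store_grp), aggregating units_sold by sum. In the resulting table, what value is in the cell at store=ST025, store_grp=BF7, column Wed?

Rows with store=ST025, store_grp=BF7 and weekday=Wed: units_sold values are 832, 620, 956, 998, 696, 51.
832 + 620 + 956 + 998 + 696 + 51 = 4153.

4153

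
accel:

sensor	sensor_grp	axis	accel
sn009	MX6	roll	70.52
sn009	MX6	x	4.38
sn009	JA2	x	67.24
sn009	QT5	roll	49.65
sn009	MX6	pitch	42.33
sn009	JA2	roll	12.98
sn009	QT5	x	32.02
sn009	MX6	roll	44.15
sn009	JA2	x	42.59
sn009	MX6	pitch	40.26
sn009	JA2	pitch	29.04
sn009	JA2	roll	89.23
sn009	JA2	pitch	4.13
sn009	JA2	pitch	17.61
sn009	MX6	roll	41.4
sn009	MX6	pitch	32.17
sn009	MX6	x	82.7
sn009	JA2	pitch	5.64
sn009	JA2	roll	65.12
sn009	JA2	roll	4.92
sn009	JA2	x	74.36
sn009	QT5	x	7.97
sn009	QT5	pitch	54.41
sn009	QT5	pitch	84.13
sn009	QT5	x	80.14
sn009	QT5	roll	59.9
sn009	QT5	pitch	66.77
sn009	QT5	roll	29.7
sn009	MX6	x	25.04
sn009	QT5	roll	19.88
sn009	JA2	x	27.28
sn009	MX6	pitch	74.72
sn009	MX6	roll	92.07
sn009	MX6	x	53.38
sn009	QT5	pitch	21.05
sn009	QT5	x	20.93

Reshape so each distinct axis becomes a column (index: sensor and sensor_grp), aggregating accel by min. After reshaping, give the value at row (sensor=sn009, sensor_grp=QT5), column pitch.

21.05

Rows with sensor=sn009, sensor_grp=QT5 and axis=pitch: accel values are 54.41, 84.13, 66.77, 21.05.
min(54.41, 84.13, 66.77, 21.05) = 21.05.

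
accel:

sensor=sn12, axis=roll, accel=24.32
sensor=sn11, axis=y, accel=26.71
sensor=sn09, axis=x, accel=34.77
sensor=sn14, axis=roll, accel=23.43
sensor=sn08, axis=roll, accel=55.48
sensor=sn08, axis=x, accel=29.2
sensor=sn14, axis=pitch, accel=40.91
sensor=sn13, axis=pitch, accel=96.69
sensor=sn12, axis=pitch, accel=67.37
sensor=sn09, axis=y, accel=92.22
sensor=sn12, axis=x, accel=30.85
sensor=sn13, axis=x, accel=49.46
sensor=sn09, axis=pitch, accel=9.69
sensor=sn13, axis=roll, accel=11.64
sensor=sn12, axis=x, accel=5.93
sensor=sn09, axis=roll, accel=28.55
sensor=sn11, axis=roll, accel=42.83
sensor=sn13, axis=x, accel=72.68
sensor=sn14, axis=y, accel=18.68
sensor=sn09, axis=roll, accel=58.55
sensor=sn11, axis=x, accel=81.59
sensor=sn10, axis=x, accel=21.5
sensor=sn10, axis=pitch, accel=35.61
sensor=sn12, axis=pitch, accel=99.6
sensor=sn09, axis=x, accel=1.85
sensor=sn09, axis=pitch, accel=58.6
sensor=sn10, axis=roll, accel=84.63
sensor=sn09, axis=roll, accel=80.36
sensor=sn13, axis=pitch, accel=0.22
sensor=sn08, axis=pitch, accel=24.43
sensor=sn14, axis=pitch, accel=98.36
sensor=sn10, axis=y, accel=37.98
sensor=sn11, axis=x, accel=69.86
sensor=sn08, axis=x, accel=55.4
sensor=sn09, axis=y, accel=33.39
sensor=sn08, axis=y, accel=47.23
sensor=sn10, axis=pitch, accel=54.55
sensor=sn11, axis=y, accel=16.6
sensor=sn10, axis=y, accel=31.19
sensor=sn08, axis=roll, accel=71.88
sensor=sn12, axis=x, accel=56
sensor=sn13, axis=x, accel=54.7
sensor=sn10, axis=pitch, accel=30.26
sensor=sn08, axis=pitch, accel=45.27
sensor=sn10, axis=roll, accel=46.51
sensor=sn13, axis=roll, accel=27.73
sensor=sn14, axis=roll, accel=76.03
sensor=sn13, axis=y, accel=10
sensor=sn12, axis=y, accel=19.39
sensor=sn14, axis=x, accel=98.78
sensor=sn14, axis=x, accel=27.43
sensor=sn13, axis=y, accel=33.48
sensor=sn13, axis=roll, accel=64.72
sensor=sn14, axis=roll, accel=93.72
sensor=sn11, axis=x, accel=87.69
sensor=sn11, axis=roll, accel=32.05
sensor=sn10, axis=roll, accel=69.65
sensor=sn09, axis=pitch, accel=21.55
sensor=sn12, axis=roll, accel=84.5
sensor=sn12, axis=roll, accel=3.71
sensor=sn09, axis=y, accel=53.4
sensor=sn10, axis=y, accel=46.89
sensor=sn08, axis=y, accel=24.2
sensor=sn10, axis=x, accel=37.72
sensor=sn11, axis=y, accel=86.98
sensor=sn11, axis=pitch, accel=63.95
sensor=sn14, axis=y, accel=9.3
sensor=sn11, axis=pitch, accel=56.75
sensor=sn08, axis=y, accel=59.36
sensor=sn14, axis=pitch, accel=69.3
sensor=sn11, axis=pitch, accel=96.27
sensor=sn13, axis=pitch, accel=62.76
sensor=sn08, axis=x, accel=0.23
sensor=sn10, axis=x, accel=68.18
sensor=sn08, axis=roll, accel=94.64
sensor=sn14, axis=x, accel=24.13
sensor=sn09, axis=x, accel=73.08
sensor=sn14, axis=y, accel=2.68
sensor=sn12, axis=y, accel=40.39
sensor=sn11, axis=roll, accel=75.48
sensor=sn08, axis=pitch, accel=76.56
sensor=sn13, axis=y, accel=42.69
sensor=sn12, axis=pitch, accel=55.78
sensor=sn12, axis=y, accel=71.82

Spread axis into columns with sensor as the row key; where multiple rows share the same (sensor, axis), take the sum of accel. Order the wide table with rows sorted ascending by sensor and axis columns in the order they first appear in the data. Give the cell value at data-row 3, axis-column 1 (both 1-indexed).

200.79

With rows sorted ascending by sensor, row 3 is sensor=sn10. axis columns in first-appearance order: roll, y, x, pitch; column 1 is roll.
Long rows with sensor=sn10, axis=roll: 84.63 + 46.51 + 69.65 = 200.79.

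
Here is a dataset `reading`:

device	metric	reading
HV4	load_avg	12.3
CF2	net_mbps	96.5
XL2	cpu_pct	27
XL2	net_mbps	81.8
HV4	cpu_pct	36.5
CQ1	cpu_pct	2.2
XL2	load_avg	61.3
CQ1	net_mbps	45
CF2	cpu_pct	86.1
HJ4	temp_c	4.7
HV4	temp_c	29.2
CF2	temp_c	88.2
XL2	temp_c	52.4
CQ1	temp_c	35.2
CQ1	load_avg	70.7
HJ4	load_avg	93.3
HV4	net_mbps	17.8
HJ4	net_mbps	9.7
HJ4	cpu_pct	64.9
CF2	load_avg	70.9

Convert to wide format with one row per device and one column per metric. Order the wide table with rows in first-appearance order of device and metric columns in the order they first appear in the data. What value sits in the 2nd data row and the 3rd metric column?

86.1

With rows in first-appearance order of device, row 2 is device=CF2. metric columns in first-appearance order: load_avg, net_mbps, cpu_pct, temp_c; column 3 is cpu_pct.
Long rows with device=CF2, metric=cpu_pct: reading = 86.1.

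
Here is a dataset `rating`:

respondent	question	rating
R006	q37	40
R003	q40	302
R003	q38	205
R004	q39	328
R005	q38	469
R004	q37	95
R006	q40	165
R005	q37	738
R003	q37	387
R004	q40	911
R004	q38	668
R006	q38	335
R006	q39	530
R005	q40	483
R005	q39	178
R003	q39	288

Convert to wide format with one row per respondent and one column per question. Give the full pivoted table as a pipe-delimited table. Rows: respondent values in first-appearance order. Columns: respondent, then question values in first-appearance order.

Columns: respondent plus the 4 distinct question values (q37, q40, q38, q39).
For example, row R006 column q37 takes rating=40 from the long row (R006, q37).

| respondent | q37 | q40 | q38 | q39 |
| R006 | 40 | 165 | 335 | 530 |
| R003 | 387 | 302 | 205 | 288 |
| R004 | 95 | 911 | 668 | 328 |
| R005 | 738 | 483 | 469 | 178 |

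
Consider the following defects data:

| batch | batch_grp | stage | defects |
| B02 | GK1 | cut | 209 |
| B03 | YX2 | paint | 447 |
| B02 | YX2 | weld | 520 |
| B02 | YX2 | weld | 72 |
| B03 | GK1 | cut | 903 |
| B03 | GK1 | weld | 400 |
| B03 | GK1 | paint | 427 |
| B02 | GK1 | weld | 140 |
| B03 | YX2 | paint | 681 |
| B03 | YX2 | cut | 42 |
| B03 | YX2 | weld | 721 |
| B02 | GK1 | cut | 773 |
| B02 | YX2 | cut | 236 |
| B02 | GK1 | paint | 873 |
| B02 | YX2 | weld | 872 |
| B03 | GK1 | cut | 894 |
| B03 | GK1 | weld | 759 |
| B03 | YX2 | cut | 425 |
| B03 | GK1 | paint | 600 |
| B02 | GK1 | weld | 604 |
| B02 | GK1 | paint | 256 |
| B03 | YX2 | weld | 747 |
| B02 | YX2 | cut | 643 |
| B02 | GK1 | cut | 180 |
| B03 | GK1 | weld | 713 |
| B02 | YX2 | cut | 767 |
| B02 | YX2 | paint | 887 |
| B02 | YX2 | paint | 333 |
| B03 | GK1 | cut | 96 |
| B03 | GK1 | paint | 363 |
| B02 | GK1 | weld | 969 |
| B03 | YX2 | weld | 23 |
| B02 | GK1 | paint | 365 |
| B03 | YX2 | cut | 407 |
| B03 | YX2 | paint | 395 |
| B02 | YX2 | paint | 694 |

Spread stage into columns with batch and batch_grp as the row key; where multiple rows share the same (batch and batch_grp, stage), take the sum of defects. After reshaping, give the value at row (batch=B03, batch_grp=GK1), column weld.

Rows with batch=B03, batch_grp=GK1 and stage=weld: defects values are 400, 759, 713.
400 + 759 + 713 = 1872.

1872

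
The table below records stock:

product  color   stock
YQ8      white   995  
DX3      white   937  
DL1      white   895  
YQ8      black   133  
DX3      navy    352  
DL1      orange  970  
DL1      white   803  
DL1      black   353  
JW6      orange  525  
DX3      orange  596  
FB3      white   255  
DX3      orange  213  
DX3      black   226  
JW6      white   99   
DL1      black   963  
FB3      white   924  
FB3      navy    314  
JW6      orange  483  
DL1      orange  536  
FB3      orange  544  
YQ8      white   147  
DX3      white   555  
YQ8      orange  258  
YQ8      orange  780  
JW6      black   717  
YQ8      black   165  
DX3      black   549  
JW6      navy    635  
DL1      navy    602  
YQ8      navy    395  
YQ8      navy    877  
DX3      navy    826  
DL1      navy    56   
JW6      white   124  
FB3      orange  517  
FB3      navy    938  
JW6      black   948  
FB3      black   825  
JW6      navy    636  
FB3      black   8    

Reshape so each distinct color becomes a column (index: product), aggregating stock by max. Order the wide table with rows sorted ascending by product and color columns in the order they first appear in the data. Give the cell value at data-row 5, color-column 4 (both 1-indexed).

With rows sorted ascending by product, row 5 is product=YQ8. color columns in first-appearance order: white, black, navy, orange; column 4 is orange.
Long rows with product=YQ8, color=orange: max(258, 780) = 780.

780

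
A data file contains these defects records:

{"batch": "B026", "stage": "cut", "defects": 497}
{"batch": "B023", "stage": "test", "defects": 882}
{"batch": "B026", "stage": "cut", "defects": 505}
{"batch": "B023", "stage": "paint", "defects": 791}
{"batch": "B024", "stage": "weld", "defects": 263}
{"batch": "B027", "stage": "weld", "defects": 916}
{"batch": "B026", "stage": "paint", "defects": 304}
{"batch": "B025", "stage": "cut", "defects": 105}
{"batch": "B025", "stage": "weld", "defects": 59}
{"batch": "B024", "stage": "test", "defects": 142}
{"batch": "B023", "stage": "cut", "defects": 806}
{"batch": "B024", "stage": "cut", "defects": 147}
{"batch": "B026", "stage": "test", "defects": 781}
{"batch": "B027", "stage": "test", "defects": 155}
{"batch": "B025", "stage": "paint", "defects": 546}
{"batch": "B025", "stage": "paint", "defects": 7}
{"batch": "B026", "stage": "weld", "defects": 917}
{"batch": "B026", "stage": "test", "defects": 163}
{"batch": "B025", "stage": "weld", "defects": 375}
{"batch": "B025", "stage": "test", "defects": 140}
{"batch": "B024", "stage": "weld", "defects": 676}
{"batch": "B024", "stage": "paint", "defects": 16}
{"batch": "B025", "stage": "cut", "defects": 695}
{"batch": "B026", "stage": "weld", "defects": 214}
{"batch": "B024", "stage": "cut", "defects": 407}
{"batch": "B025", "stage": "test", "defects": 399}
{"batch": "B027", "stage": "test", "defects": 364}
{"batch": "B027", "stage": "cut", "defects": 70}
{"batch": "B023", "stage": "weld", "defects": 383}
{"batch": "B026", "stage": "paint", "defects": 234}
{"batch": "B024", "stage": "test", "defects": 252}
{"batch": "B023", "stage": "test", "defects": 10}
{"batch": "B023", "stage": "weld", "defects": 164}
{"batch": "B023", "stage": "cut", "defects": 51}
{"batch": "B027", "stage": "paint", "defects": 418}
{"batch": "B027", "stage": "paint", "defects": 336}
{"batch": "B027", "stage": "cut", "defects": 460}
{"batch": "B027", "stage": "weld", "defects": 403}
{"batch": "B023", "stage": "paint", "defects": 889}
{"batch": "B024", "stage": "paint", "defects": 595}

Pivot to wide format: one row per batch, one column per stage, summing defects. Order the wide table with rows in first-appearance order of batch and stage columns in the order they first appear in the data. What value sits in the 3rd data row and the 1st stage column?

554

With rows in first-appearance order of batch, row 3 is batch=B024. stage columns in first-appearance order: cut, test, paint, weld; column 1 is cut.
Long rows with batch=B024, stage=cut: 147 + 407 = 554.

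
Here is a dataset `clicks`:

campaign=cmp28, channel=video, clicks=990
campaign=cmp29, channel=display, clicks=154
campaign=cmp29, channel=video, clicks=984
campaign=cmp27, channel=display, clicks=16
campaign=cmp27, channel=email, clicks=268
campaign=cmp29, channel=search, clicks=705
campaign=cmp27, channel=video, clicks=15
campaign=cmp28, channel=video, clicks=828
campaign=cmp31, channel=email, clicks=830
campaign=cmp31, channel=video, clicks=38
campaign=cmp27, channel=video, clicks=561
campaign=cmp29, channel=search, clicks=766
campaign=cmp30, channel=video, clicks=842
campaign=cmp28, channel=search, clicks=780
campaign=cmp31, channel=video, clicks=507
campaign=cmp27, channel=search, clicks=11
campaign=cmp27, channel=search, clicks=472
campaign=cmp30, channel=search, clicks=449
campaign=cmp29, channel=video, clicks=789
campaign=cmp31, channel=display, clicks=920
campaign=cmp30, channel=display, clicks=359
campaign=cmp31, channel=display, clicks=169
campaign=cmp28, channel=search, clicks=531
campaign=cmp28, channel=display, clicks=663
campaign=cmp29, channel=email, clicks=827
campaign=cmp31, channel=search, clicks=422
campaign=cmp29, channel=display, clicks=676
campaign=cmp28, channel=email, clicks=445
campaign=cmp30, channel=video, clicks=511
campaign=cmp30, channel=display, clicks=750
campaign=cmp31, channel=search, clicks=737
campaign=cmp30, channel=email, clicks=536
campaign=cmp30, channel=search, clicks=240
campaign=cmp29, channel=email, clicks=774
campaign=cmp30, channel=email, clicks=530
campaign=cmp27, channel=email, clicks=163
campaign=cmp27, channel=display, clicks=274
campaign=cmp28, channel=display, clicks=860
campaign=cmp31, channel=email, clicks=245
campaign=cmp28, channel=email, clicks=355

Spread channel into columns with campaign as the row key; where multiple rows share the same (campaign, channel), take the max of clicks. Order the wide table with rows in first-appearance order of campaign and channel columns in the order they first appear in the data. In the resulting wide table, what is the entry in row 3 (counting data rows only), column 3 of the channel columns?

268

With rows in first-appearance order of campaign, row 3 is campaign=cmp27. channel columns in first-appearance order: video, display, email, search; column 3 is email.
Long rows with campaign=cmp27, channel=email: max(268, 163) = 268.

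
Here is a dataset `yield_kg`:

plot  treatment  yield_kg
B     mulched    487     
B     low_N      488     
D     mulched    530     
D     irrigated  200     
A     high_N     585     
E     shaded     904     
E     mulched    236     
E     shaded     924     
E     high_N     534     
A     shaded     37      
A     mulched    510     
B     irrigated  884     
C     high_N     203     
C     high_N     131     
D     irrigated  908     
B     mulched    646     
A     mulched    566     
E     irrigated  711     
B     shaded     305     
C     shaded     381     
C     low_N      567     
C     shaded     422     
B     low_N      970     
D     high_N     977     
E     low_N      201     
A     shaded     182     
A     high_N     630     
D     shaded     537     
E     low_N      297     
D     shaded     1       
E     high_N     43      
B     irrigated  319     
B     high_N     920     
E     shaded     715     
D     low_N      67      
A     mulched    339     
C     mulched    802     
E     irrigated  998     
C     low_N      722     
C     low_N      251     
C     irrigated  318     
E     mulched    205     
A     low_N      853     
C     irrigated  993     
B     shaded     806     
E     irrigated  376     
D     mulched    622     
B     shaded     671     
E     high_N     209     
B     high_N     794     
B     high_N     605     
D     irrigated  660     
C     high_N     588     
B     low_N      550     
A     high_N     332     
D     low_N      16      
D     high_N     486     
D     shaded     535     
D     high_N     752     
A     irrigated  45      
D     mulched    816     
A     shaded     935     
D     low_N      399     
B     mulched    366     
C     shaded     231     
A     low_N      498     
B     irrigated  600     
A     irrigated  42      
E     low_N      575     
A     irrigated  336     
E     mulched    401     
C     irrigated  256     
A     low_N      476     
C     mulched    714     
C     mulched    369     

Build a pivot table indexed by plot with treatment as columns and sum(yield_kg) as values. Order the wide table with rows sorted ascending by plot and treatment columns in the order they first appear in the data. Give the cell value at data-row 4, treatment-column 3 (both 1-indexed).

With rows sorted ascending by plot, row 4 is plot=D. treatment columns in first-appearance order: mulched, low_N, irrigated, high_N, shaded; column 3 is irrigated.
Long rows with plot=D, treatment=irrigated: 200 + 908 + 660 = 1768.

1768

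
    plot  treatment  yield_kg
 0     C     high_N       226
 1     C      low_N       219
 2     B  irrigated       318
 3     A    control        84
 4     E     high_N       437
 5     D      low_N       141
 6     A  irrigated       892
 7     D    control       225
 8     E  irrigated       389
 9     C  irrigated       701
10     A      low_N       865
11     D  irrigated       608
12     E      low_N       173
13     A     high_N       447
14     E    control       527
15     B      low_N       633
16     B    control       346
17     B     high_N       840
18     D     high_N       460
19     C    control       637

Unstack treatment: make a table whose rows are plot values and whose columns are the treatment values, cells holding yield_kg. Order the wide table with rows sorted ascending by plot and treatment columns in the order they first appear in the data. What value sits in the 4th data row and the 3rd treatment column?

With rows sorted ascending by plot, row 4 is plot=D. treatment columns in first-appearance order: high_N, low_N, irrigated, control; column 3 is irrigated.
Long rows with plot=D, treatment=irrigated: yield_kg = 608.

608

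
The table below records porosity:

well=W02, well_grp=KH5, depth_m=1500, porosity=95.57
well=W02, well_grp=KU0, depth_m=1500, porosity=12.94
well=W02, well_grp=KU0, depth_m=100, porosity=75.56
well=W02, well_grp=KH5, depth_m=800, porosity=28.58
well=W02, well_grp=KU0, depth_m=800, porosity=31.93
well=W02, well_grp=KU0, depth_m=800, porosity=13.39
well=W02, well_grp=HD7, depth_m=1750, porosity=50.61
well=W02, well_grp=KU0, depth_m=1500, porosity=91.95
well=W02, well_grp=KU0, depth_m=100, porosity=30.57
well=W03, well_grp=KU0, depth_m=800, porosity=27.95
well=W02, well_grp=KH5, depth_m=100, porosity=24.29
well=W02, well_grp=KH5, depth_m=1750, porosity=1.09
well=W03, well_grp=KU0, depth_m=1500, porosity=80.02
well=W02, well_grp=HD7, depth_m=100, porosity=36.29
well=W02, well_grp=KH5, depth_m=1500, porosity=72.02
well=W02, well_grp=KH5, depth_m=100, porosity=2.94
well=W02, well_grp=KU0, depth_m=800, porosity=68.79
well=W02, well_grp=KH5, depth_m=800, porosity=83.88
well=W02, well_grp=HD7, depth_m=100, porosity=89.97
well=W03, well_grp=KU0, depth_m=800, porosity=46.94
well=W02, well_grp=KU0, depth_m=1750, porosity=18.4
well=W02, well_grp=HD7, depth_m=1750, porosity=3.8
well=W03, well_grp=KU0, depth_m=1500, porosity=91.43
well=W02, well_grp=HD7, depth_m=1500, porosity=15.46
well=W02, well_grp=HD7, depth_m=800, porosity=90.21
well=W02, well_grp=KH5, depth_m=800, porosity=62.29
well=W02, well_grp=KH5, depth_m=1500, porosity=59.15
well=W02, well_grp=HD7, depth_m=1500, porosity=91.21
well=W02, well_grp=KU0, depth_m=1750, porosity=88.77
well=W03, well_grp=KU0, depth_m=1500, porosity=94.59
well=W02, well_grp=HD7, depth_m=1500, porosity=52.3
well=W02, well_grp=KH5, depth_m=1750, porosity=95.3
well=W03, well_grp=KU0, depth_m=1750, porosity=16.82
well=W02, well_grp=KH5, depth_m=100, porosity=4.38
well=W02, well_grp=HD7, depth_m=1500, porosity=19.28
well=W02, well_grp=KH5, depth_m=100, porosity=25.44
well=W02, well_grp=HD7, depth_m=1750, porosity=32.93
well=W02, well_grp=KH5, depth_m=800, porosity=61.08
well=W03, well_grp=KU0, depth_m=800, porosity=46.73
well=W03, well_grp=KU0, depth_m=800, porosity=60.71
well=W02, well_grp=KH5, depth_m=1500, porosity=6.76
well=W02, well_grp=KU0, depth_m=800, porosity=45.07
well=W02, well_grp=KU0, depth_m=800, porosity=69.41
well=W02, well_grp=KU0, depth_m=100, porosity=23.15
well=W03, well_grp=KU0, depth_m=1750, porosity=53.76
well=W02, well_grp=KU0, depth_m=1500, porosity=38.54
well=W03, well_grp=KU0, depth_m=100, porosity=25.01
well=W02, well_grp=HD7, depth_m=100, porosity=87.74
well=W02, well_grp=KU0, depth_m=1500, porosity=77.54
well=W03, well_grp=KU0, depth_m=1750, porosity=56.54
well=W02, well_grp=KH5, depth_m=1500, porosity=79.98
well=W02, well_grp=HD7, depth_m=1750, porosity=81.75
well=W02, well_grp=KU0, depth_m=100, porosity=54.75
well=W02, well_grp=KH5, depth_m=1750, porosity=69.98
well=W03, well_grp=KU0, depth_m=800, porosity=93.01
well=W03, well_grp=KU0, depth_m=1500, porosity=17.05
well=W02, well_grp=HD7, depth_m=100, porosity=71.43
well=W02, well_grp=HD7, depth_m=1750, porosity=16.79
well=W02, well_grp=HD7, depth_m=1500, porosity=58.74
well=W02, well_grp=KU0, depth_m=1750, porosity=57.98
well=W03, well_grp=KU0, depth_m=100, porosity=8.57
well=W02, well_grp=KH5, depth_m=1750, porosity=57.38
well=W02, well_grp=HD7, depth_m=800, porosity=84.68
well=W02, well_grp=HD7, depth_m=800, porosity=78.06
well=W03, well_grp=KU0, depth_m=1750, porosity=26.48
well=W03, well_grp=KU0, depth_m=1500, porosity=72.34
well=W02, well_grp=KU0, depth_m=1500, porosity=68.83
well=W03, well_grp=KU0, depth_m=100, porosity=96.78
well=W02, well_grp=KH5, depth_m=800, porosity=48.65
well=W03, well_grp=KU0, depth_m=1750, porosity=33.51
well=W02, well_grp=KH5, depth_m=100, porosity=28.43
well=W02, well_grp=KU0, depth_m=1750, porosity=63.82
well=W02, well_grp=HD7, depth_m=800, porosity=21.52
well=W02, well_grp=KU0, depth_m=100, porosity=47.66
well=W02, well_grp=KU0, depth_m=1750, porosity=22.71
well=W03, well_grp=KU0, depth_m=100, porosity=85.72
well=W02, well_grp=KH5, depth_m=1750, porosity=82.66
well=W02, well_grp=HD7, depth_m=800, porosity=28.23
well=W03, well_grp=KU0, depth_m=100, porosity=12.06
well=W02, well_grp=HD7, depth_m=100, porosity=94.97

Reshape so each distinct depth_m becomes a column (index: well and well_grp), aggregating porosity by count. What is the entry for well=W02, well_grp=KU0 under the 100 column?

Rows with well=W02, well_grp=KU0 and depth_m=100: porosity values are 75.56, 30.57, 23.15, 54.75, 47.66.
5 rows match — count = 5.

5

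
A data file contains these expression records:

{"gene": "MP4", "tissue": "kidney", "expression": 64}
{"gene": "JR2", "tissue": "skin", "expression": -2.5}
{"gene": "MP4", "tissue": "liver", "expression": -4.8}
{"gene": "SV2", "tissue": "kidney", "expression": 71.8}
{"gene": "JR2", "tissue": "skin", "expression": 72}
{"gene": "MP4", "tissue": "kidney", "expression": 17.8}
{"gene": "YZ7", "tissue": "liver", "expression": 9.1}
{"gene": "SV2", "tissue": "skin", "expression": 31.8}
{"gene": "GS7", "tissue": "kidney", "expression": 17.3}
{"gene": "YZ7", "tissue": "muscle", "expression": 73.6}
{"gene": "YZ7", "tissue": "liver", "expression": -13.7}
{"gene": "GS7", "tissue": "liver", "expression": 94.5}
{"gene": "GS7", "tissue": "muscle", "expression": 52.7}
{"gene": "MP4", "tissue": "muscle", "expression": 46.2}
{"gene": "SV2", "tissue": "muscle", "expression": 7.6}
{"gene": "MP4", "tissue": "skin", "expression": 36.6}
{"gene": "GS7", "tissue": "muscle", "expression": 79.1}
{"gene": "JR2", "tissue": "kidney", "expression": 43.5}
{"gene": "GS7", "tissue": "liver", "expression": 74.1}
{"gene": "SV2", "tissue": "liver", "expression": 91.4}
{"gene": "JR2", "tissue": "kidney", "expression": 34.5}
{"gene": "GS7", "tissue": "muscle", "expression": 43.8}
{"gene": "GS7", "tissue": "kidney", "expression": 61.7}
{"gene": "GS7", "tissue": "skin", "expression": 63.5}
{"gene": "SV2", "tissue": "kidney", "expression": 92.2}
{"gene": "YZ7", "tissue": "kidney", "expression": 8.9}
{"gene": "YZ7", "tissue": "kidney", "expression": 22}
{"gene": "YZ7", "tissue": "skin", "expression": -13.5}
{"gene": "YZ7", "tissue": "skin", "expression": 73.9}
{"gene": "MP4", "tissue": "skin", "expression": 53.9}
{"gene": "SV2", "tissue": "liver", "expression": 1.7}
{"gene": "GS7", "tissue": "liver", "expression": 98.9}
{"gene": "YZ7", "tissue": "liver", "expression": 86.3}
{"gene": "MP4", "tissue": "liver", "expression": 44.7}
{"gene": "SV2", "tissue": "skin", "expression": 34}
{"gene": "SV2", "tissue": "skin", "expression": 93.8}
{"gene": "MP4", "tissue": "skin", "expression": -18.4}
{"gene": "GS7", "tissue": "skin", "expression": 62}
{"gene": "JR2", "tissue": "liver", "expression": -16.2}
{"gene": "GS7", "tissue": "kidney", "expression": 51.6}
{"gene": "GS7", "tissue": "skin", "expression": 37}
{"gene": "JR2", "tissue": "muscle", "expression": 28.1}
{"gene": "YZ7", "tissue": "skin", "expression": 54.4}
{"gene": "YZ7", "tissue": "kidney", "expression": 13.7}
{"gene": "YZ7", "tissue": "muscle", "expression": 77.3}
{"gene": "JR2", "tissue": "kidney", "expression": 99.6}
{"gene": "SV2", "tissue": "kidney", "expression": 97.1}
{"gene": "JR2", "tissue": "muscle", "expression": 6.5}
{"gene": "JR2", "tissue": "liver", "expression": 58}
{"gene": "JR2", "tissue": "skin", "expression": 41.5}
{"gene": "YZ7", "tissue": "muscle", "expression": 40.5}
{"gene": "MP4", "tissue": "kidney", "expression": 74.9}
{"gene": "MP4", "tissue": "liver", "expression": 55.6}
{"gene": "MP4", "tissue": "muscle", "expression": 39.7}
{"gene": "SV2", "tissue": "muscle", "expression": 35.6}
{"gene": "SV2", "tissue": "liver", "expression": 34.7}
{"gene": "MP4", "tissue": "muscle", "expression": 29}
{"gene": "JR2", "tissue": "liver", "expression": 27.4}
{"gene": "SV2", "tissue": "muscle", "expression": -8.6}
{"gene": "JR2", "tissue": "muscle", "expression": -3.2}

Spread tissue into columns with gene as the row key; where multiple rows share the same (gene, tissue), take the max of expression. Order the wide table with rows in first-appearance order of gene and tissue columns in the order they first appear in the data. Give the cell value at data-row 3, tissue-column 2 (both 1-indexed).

93.8

With rows in first-appearance order of gene, row 3 is gene=SV2. tissue columns in first-appearance order: kidney, skin, liver, muscle; column 2 is skin.
Long rows with gene=SV2, tissue=skin: max(31.8, 34, 93.8) = 93.8.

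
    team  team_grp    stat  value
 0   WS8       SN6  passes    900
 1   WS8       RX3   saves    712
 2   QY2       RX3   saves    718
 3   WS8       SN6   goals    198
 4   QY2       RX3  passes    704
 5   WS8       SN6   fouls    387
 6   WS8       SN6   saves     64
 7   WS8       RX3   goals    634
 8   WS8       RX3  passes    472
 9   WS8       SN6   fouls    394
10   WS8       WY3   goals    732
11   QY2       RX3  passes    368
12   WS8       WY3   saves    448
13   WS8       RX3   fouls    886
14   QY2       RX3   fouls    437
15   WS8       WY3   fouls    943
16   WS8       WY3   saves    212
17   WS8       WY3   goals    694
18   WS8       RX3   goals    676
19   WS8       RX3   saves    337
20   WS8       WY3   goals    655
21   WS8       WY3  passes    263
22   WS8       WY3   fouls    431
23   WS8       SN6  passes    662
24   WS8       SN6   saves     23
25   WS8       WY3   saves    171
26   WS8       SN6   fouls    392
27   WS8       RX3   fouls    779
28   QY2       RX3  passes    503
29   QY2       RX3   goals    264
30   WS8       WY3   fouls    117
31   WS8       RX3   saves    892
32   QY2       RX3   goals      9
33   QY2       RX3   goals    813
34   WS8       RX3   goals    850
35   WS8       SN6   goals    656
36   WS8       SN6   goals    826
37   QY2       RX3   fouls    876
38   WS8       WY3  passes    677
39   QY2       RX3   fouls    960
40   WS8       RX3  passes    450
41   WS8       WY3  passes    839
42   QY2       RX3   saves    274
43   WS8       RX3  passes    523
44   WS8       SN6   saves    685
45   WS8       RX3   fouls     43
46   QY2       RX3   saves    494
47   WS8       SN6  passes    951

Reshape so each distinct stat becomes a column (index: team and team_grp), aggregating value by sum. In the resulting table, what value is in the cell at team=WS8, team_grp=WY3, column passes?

Rows with team=WS8, team_grp=WY3 and stat=passes: value values are 263, 677, 839.
263 + 677 + 839 = 1779.

1779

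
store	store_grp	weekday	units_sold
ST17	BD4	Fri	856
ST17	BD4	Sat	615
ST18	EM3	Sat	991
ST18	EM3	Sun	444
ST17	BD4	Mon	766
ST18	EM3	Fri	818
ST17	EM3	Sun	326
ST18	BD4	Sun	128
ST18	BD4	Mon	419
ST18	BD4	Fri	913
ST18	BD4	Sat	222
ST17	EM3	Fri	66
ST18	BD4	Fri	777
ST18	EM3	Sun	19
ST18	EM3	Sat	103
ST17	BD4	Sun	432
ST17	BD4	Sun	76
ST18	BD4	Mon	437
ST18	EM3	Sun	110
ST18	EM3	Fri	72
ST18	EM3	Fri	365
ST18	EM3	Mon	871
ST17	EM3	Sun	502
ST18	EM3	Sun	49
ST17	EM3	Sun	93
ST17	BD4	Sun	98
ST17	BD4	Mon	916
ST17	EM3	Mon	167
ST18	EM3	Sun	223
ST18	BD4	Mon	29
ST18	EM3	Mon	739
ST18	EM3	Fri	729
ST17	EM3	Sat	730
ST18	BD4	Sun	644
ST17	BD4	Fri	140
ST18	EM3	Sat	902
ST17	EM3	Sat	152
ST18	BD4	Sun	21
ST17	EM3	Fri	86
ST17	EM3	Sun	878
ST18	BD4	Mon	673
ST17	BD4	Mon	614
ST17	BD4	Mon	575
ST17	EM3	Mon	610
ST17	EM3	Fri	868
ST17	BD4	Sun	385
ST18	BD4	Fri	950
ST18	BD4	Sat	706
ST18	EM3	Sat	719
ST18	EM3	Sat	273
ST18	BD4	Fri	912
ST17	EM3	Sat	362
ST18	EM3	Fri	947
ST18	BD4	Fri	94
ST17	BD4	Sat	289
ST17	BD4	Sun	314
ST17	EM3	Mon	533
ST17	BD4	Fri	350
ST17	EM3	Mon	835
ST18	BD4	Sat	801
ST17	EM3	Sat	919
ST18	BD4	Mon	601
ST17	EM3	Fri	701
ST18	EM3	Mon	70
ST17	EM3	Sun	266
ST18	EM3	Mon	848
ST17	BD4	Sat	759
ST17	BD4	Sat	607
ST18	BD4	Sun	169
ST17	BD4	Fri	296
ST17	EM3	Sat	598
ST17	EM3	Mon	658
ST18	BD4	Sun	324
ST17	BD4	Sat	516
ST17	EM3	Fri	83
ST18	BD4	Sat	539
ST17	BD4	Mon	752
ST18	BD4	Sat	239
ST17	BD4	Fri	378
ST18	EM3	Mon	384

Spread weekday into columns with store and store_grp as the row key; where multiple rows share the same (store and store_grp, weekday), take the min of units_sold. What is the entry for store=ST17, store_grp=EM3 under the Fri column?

Rows with store=ST17, store_grp=EM3 and weekday=Fri: units_sold values are 66, 86, 868, 701, 83.
min(66, 86, 868, 701, 83) = 66.

66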